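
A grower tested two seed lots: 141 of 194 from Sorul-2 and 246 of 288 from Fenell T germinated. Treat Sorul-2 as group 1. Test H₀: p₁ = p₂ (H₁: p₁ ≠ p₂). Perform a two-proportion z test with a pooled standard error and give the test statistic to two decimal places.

z = -3.45

p̂₁ = 141/194 ≈ 0.7268, p̂₂ = 246/288 ≈ 0.8542.
Pooled p̂ = (141+246)/(194+288) = 387/482 = 0.8029.
SE = √(0.158249 × 0.00862686) = 0.0369.
z = (0.7268 − 0.8542)/0.0369 = -0.1274/0.0369 = -3.45.
Two-sided p-value ≈ 2·Φ(−3.447) = 0.0006.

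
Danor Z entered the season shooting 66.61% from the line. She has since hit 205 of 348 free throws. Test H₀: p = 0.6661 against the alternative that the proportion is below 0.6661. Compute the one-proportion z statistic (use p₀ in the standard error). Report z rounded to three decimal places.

p̂ = 205/348 ≈ 0.58908.
Under H₀, SE = √(0.6661·0.3339/348) = √(0.000639111) = 0.02528.
z = (0.58908 − 0.6661)/0.02528 = -0.07702/0.02528 = -3.047.
p-value = P(Z < -3.047) ≈ 0.0012.

z = -3.047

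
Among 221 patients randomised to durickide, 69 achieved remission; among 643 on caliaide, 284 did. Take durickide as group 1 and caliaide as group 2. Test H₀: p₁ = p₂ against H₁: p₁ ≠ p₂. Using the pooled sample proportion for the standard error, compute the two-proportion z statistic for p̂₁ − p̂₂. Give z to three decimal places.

z = -3.378

p̂₁ = 69/221 ≈ 0.31222, p̂₂ = 284/643 ≈ 0.44168.
Pooled p̂ = (69+284)/(221+643) = 353/864 = 0.40856.
SE = √(0.24164 × 0.0060801) = 0.03833.
z = (0.31222 − 0.44168)/0.03833 = -0.12946/0.03833 = -3.378.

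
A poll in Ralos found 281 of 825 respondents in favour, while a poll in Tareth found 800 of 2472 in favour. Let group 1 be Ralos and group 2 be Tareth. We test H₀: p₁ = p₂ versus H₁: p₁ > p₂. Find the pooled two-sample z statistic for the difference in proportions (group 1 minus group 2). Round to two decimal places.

p̂₁ = 281/825 ≈ 0.3406, p̂₂ = 800/2472 ≈ 0.3236.
Pooled p̂ = (281+800)/(825+2472) = 1081/3297 = 0.3279.
SE = √(0.220373 × 0.00161665) = 0.0189.
z = (0.3406 − 0.3236)/0.0189 = 0.0170/0.0189 = 0.90.
p-value = P(Z > 0.900) ≈ 0.1841.

z = 0.90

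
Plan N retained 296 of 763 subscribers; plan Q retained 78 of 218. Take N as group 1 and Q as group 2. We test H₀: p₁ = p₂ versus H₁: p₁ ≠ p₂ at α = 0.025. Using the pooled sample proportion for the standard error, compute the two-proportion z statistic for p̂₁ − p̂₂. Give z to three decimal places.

z = 0.808

p̂₁ = 296/763 ≈ 0.38794, p̂₂ = 78/218 ≈ 0.35780.
Pooled p̂ = (296+78)/(763+218) = 374/981 = 0.38124.
SE = √(0.235897 × 0.00589777) = 0.03730.
z = (0.38794 − 0.35780)/0.03730 = 0.03014/0.03730 = 0.808.
p-value = 2·P(Z > 0.808) ≈ 0.4190; since p > α = 0.025, fail to reject H₀.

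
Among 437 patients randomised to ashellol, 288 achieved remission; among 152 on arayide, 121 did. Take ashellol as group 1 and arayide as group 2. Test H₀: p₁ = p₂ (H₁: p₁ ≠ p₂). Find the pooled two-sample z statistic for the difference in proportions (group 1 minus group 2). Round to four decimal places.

z = -3.1585

p̂₁ = 288/437 ≈ 0.659039, p̂₂ = 121/152 ≈ 0.796053.
Pooled p̂ = (288+121)/(437+152) = 409/589 = 0.694397.
SE = √(0.21221 × 0.00886728) = 0.043379.
z = (0.659039 − 0.796053)/0.043379 = -0.137014/0.043379 = -3.1585.
p-value = 2·P(Z > 3.159) ≈ 0.0016.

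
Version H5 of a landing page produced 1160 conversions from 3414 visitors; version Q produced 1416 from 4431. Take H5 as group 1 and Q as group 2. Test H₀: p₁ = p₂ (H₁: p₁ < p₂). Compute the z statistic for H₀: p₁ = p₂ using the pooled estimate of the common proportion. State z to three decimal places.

z = 1.890

p̂₁ = 1160/3414 ≈ 0.339777, p̂₂ = 1416/4431 ≈ 0.319567.
Pooled p̂ = (1160+1416)/(3414+4431) = 2576/7845 = 0.328362.
SE = √(p̂(1−p̂)(1/n₁+1/n₂)) = √(0.328362·0.671638·0.000518594) = √(0.000114371) = 0.010694.
z = (0.339777 − 0.319567)/0.010694 = 0.020210/0.010694 = 1.890.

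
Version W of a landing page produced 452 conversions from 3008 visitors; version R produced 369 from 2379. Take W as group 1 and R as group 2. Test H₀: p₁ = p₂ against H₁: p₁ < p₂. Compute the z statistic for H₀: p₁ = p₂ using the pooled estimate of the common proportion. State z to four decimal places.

z = -0.4909

p̂₁ = 452/3008 = 0.150266, p̂₂ = 369/2379 = 0.155107.
Pooled p̂ = (452+369)/(3008+2379) = 821/5387 = 0.152404.
SE = √(p̂(1−p̂)(1/n₁+1/n₂)) = √(0.152404·0.847596·0.000752791) = √(9.72433e-05) = 0.009861.
z = (0.150266 − 0.155107)/0.009861 = -0.004841/0.009861 = -0.4909.
p-value = P(Z < -0.491) ≈ 0.3117.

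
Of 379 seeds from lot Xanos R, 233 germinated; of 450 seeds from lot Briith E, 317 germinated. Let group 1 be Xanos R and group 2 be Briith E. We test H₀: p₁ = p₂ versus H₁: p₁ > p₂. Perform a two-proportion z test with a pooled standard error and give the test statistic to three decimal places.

z = -2.722

p̂₁ = 233/379 = 0.61478, p̂₂ = 317/450 = 0.70444.
Pooled p̂ = (233+317)/(379+450) = 550/829 = 0.66345.
SE = √(p̂(1−p̂)(1/n₁+1/n₂)) = √(0.66345·0.33655·0.00486074) = √(0.00108533) = 0.03294.
z = (0.61478 − 0.70444)/0.03294 = -0.08966/0.03294 = -2.722.
p-value = P(Z > -2.722) ≈ 0.9968.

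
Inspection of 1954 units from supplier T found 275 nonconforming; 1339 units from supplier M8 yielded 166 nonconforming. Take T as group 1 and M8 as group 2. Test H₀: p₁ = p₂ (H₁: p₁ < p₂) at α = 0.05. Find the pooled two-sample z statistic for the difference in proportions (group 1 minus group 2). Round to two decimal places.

z = 1.39

p̂₁ = 275/1954 = 0.14074, p̂₂ = 166/1339 = 0.12397.
Pooled p̂ = (275+166)/(1954+1339) = 441/3293 = 0.13392.
SE = √(0.115986 × 0.0012586) = 0.01208.
z = (0.14074 − 0.12397)/0.01208 = 0.01677/0.01208 = 1.39.
p-value = P(Z < 1.387) ≈ 0.9174; since p > α = 0.05, fail to reject H₀.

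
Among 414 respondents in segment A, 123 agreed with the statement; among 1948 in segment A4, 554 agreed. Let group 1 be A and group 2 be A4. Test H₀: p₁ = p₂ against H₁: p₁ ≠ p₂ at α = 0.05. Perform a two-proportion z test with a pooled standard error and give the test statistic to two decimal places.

p̂₁ = 123/414 ≈ 0.2971, p̂₂ = 554/1948 ≈ 0.2844.
Pooled p̂ = (123+554)/(414+1948) = 677/2362 = 0.2866.
SE = √(p̂(1−p̂)(1/n₁+1/n₂)) = √(0.2866·0.7134·0.00292881) = √(0.000598852) = 0.0245.
z = (0.2971 − 0.2844)/0.0245 = 0.0127/0.0245 = 0.52.
Two-sided p-value ≈ 2·Φ(−0.519) = 0.6036. With α = 0.05, fail to reject H₀.

z = 0.52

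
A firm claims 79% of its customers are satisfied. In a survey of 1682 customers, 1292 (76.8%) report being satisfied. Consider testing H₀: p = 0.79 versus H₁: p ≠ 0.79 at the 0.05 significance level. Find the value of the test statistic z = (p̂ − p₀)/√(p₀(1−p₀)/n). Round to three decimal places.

p̂ = 1292/1682 = 0.76813.
Under H₀, SE = √(0.79·0.21/1682) = √(9.86326e-05) = 0.00993.
z = (0.76813 − 0.79)/0.00993 = -0.02187/0.00993 = -2.202.
p-value = 2·P(Z > 2.202) ≈ 0.0277; since p < α = 0.05, reject H₀.

z = -2.202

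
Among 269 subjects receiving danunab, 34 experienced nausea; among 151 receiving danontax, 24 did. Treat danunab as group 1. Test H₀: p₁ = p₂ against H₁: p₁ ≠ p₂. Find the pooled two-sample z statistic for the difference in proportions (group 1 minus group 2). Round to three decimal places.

p̂₁ = 34/269 ≈ 0.12639, p̂₂ = 24/151 ≈ 0.15894.
Pooled p̂ = (34+24)/(269+151) = 58/420 = 0.13810.
SE = √(p̂(1−p̂)(1/n₁+1/n₂)) = √(0.13810·0.86190·0.01034) = √(0.00123072) = 0.03508.
z = (0.12639 − 0.15894)/0.03508 = -0.03255/0.03508 = -0.928.
Two-sided p-value ≈ 2·Φ(−0.928) = 0.3535.

z = -0.928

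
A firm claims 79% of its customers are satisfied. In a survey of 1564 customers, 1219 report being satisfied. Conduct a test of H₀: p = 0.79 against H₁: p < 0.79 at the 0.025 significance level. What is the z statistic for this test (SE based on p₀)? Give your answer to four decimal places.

z = -1.0281

p̂ = 1219/1564 = 0.779412.
Standard error under H₀: √(0.79×0.21/1564) = 0.010299.
z = (0.779412 − 0.79)/0.010299 = -0.010588/0.010299 = -1.0281.
p-value = P(Z < -1.028) ≈ 0.1520, so at α = 0.025 we fail to reject H₀.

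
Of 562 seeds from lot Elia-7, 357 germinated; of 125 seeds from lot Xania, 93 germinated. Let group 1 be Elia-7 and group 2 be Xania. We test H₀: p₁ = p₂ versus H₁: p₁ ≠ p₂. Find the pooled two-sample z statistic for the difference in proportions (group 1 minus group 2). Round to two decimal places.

p̂₁ = 357/562 ≈ 0.6352, p̂₂ = 93/125 ≈ 0.7440.
Pooled p̂ = (357+93)/(562+125) = 450/687 = 0.6550.
SE = √(p̂(1−p̂)(1/n₁+1/n₂)) = √(0.6550·0.3450·0.00977936) = √(0.00220982) = 0.0470.
z = (0.6352 − 0.7440)/0.0470 = -0.1088/0.0470 = -2.31.

z = -2.31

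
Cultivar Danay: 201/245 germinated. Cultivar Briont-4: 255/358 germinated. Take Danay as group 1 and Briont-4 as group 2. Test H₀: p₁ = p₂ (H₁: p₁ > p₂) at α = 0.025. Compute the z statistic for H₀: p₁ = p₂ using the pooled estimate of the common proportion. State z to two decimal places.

z = 3.04

p̂₁ = 201/245 = 0.8204, p̂₂ = 255/358 = 0.7123.
Pooled p̂ = (201+255)/(245+358) = 456/603 = 0.7562.
SE = √(0.184352 × 0.00687493) = 0.0356.
z = (0.8204 − 0.7123)/0.0356 = 0.1081/0.0356 = 3.04.
p-value = P(Z > 3.037) ≈ 0.0012, so at α = 0.025 we reject H₀.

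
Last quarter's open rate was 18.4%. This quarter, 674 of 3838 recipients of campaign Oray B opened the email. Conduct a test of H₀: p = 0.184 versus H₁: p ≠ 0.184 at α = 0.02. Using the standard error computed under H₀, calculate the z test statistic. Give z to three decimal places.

z = -1.341

p̂ = 674/3838 = 0.175612.
SE = √(p₀(1−p₀)/n) = √(0.15014/3838) = 0.006255.
z = (0.175612 − 0.184)/0.006255 = -0.008388/0.006255 = -1.341.
p-value = 2·P(Z > 1.341) ≈ 0.1799. With α = 0.02, fail to reject H₀.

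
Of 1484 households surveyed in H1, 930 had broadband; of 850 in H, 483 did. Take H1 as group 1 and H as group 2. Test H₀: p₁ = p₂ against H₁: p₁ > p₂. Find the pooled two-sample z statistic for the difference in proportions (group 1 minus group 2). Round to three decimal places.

p̂₁ = 930/1484 ≈ 0.62668, p̂₂ = 483/850 ≈ 0.56824.
Pooled p̂ = (930+483)/(1484+850) = 1413/2334 = 0.60540.
SE = √(0.238891 × 0.00185033) = 0.02102.
z = (0.62668 − 0.56824)/0.02102 = 0.05844/0.02102 = 2.780.

z = 2.780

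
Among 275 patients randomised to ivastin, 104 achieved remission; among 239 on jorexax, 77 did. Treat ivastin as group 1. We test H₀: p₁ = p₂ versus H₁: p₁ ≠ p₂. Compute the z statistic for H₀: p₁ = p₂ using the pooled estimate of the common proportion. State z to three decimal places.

p̂₁ = 104/275 ≈ 0.37818, p̂₂ = 77/239 ≈ 0.32218.
Pooled p̂ = (104+77)/(275+239) = 181/514 = 0.35214.
SE = √(p̂(1−p̂)(1/n₁+1/n₂)) = √(0.35214·0.64786·0.00782046) = √(0.00178414) = 0.04224.
z = (0.37818 − 0.32218)/0.04224 = 0.05600/0.04224 = 1.326.

z = 1.326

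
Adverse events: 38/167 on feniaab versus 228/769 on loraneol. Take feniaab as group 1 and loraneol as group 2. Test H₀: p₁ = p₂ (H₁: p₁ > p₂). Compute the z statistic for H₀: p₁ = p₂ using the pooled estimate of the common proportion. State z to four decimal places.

z = -1.7905

p̂₁ = 38/167 = 0.227545, p̂₂ = 228/769 = 0.296489.
Pooled p̂ = (38+228)/(167+769) = 266/936 = 0.284188.
SE = √(p̂(1−p̂)(1/n₁+1/n₂)) = √(0.284188·0.715812·0.00728841) = √(0.00148265) = 0.038505.
z = (0.227545 − 0.296489)/0.038505 = -0.068944/0.038505 = -1.7905.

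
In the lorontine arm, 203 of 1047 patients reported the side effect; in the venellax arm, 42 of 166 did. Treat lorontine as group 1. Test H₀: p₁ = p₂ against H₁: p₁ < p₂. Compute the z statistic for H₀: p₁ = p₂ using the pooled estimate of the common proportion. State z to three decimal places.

p̂₁ = 203/1047 = 0.19389, p̂₂ = 42/166 = 0.25301.
Pooled p̂ = (203+42)/(1047+166) = 245/1213 = 0.20198.
SE = √(p̂(1−p̂)(1/n₁+1/n₂)) = √(0.20198·0.79802·0.00697921) = √(0.00112493) = 0.03354.
z = (0.19389 − 0.25301)/0.03354 = -0.05912/0.03354 = -1.763.
p-value = P(Z < -1.763) ≈ 0.0390.

z = -1.763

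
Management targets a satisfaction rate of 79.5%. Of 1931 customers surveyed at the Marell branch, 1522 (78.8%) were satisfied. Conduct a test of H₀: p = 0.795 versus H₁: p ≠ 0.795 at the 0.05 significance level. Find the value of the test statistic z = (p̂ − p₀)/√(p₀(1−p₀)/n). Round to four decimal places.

z = -0.7410

p̂ = 1522/1931 ≈ 0.7881926.
Standard error under H₀: √(0.795×0.205/1931) = 0.0091869.
z = (0.7881926 − 0.795)/0.0091869 = -0.0068074/0.0091869 = -0.7410.
p-value = 2·P(Z > 0.741) ≈ 0.4587, so at α = 0.05 we fail to reject H₀.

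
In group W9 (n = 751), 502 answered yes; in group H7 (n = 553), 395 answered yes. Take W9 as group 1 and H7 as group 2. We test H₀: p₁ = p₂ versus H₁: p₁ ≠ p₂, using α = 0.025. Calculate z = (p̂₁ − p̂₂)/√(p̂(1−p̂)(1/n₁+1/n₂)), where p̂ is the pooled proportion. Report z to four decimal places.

z = -1.7657

p̂₁ = 502/751 ≈ 0.668442, p̂₂ = 395/553 ≈ 0.714286.
Pooled p̂ = (502+395)/(751+553) = 897/1304 = 0.687883.
SE = √(p̂(1−p̂)(1/n₁+1/n₂)) = √(0.687883·0.312117·0.00313988) = √(0.000674131) = 0.025964.
z = (0.668442 − 0.714286)/0.025964 = -0.045844/0.025964 = -1.7657.
Two-sided p-value ≈ 2·Φ(−1.766) = 0.0775. With α = 0.025, fail to reject H₀.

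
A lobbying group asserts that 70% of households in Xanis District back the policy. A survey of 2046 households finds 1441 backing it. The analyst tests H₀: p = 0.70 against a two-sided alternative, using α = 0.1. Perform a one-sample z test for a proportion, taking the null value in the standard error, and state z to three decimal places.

p̂ = 1441/2046 ≈ 0.704301.
Standard error under H₀: √(0.7×0.3/2046) = 0.010131.
z = (0.704301 − 0.7)/0.010131 = 0.004301/0.010131 = 0.425.
Two-sided p-value ≈ 2·Φ(−0.425) = 0.6712. With α = 0.1, fail to reject H₀.

z = 0.425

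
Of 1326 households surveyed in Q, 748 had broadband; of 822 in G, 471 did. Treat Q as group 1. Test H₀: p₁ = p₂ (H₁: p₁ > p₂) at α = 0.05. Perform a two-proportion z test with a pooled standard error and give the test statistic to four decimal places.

z = -0.4042

p̂₁ = 748/1326 ≈ 0.564103, p̂₂ = 471/822 ≈ 0.572993.
Pooled p̂ = (748+471)/(1326+822) = 1219/2148 = 0.567505.
SE = √(0.245443 × 0.00197069) = 0.021993.
z = (0.564103 − 0.572993)/0.021993 = -0.008890/0.021993 = -0.4042.
p-value = P(Z > -0.404) ≈ 0.6570, so at α = 0.05 we fail to reject H₀.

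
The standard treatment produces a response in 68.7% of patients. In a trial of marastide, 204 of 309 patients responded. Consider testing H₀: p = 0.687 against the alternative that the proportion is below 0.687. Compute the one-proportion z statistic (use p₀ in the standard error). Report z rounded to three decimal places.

p̂ = 204/309 = 0.66019.
Standard error under H₀: √(0.687×0.313/309) = 0.02638.
z = (0.66019 − 0.687)/0.02638 = -0.02681/0.02638 = -1.016.
p-value = P(Z < -1.016) ≈ 0.1548.

z = -1.016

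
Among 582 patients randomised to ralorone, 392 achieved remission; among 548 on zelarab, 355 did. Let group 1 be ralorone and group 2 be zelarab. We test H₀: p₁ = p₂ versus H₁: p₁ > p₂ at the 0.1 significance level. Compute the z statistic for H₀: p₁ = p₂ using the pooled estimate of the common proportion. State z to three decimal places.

p̂₁ = 392/582 ≈ 0.67354, p̂₂ = 355/548 ≈ 0.64781.
Pooled p̂ = (392+355)/(582+548) = 747/1130 = 0.66106.
SE = √(0.224059 × 0.00354303) = 0.02818.
z = (0.67354 − 0.64781)/0.02818 = 0.02573/0.02818 = 0.913.
p-value = P(Z > 0.913) ≈ 0.1806; since p > α = 0.1, fail to reject H₀.

z = 0.913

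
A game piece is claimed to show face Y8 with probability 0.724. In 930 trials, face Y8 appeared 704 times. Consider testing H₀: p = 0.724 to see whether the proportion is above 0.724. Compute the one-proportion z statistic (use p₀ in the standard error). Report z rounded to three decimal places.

z = 2.251

p̂ = 704/930 ≈ 0.756989.
Standard error under H₀: √(0.724×0.276/930) = 0.014658.
z = (0.756989 − 0.724)/0.014658 = 0.032989/0.014658 = 2.251.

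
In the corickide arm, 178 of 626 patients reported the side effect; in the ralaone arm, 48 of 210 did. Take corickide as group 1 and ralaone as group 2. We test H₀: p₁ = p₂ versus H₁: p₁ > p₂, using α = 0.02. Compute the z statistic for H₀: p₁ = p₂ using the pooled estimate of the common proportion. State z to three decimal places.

p̂₁ = 178/626 = 0.28435, p̂₂ = 48/210 = 0.22857.
Pooled p̂ = (178+48)/(626+210) = 226/836 = 0.27033.
SE = √(p̂(1−p̂)(1/n₁+1/n₂)) = √(0.27033·0.72967·0.00635935) = √(0.00125441) = 0.03542.
z = (0.28435 − 0.22857)/0.03542 = 0.05578/0.03542 = 1.575.
p-value = P(Z > 1.575) ≈ 0.0577, so at α = 0.02 we fail to reject H₀.

z = 1.575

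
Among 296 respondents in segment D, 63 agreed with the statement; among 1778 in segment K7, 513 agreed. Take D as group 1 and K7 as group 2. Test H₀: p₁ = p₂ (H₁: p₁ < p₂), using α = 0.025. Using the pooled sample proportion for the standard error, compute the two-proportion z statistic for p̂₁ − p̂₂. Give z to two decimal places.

z = -2.69

p̂₁ = 63/296 = 0.2128, p̂₂ = 513/1778 = 0.2885.
Pooled p̂ = (63+513)/(296+1778) = 576/2074 = 0.2777.
SE = √(p̂(1−p̂)(1/n₁+1/n₂)) = √(0.2777·0.7223·0.00394081) = √(0.0007905) = 0.0281.
z = (0.2128 − 0.2885)/0.0281 = -0.0757/0.0281 = -2.69.
p-value = P(Z < -2.692) ≈ 0.0036; since p < α = 0.025, reject H₀.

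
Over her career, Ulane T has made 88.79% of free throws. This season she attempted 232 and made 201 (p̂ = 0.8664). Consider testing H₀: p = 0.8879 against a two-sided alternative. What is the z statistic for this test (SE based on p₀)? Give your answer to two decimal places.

z = -1.04

p̂ = 201/232 = 0.8664.
Under H₀, SE = √(0.8879·0.1121/232) = √(0.000429024) = 0.0207.
z = (0.8664 − 0.8879)/0.0207 = -0.0215/0.0207 = -1.04.
p-value = 2·P(Z > 1.039) ≈ 0.2988.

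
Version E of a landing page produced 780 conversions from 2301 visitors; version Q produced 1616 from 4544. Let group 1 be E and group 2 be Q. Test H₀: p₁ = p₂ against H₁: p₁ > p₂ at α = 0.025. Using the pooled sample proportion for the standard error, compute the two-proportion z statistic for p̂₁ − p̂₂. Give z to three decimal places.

p̂₁ = 780/2301 ≈ 0.338983, p̂₂ = 1616/4544 ≈ 0.355634.
Pooled p̂ = (780+1616)/(2301+4544) = 2396/6845 = 0.350037.
SE = √(0.227511 × 0.000654664) = 0.012204.
z = (0.338983 − 0.355634)/0.012204 = -0.016651/0.012204 = -1.364.
p-value = P(Z > -1.364) ≈ 0.9138; since p > α = 0.025, fail to reject H₀.

z = -1.364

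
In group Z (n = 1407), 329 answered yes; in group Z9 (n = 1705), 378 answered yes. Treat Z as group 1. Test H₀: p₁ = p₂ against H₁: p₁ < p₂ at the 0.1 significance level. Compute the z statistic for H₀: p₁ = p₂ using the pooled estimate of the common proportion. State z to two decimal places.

z = 0.80

p̂₁ = 329/1407 = 0.2338, p̂₂ = 378/1705 = 0.2217.
Pooled p̂ = (329+378)/(1407+1705) = 707/3112 = 0.2272.
SE = √(p̂(1−p̂)(1/n₁+1/n₂)) = √(0.2272·0.7728·0.00129724) = √(0.000227759) = 0.0151.
z = (0.2338 − 0.2217)/0.0151 = 0.0121/0.0151 = 0.80.
p-value = P(Z < 0.804) ≈ 0.7892, so at α = 0.1 we fail to reject H₀.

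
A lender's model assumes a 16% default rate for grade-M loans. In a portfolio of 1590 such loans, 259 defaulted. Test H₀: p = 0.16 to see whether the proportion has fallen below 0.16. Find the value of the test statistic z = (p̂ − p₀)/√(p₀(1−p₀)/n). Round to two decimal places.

p̂ = 259/1590 = 0.16289.
Standard error under H₀: √(0.16×0.84/1590) = 0.00919.
z = (0.16289 − 0.16)/0.00919 = 0.00289/0.00919 = 0.31.

z = 0.31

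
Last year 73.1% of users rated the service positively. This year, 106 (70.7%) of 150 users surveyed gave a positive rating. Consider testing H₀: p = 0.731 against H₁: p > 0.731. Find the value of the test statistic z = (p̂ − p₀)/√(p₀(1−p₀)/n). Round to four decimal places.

p̂ = 106/150 = 0.706667.
SE = √(p₀(1−p₀)/n) = √(0.19664/150) = 0.036207.
z = (0.706667 − 0.731)/0.036207 = -0.024333/0.036207 = -0.6721.
p-value = P(Z > -0.672) ≈ 0.7492.

z = -0.6721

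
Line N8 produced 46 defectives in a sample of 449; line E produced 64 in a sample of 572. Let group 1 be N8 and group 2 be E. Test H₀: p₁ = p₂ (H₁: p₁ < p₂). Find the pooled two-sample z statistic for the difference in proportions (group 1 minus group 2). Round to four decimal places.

z = -0.4828

p̂₁ = 46/449 ≈ 0.102450, p̂₂ = 64/572 ≈ 0.111888.
Pooled p̂ = (46+64)/(449+572) = 110/1021 = 0.107738.
SE = √(p̂(1−p̂)(1/n₁+1/n₂)) = √(0.107738·0.892262·0.00397542) = √(0.000382158) = 0.019549.
z = (0.102450 − 0.111888)/0.019549 = -0.009438/0.019549 = -0.4828.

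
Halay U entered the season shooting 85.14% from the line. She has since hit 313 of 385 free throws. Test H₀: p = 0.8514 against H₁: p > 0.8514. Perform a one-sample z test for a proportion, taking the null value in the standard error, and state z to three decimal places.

p̂ = 313/385 ≈ 0.81299.
Standard error under H₀: √(0.8514×0.1486/385) = 0.01813.
z = (0.81299 − 0.8514)/0.01813 = -0.03841/0.01813 = -2.119.
p-value = P(Z > -2.119) ≈ 0.9830.

z = -2.119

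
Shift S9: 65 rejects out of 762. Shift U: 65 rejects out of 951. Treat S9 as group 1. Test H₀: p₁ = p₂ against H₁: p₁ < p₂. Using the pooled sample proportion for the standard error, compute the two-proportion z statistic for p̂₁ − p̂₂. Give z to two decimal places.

p̂₁ = 65/762 = 0.0853, p̂₂ = 65/951 = 0.0683.
Pooled p̂ = (65+65)/(762+951) = 130/1713 = 0.0759.
SE = √(p̂(1−p̂)(1/n₁+1/n₂)) = √(0.0759·0.9241·0.00236386) = √(0.00016578) = 0.0129.
z = (0.0853 − 0.0683)/0.0129 = 0.0170/0.0129 = 1.32.

z = 1.32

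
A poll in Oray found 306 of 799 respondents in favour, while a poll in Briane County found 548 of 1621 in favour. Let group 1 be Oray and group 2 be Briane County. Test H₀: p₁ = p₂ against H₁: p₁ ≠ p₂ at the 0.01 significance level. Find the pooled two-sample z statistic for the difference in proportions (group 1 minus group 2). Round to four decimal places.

z = 2.1744

p̂₁ = 306/799 = 0.3829787, p̂₂ = 548/1621 = 0.3380629.
Pooled p̂ = (306+548)/(799+1621) = 854/2420 = 0.3528926.
SE = √(0.228359 × 0.00186847) = 0.0206563.
z = (0.3829787 − 0.3380629)/0.0206563 = 0.0449158/0.0206563 = 2.1744.
p-value = 2·P(Z > 2.174) ≈ 0.0297, so at α = 0.01 we fail to reject H₀.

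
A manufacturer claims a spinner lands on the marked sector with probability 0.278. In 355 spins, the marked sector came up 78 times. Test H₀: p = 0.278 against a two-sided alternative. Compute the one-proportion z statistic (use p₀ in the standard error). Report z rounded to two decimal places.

z = -2.45

p̂ = 78/355 ≈ 0.2197.
Under H₀, SE = √(0.278·0.722/355) = √(0.000565397) = 0.0238.
z = (0.2197 − 0.278)/0.0238 = -0.0583/0.0238 = -2.45.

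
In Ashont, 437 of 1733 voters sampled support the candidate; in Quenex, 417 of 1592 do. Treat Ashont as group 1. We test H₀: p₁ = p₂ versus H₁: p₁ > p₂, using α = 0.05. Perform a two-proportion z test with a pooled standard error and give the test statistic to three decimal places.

z = -0.644

p̂₁ = 437/1733 ≈ 0.25216, p̂₂ = 417/1592 ≈ 0.26193.
Pooled p̂ = (437+417)/(1733+1592) = 854/3325 = 0.25684.
SE = √(p̂(1−p̂)(1/n₁+1/n₂)) = √(0.25684·0.74316·0.00120517) = √(0.000230037) = 0.01517.
z = (0.25216 − 0.26193)/0.01517 = -0.00977/0.01517 = -0.644.
p-value = P(Z > -0.644) ≈ 0.7403. With α = 0.05, fail to reject H₀.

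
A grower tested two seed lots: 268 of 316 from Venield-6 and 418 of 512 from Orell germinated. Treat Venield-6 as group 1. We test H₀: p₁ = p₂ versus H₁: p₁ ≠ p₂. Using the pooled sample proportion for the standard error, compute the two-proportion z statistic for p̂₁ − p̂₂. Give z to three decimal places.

z = 1.175

p̂₁ = 268/316 ≈ 0.84810, p̂₂ = 418/512 ≈ 0.81641.
Pooled p̂ = (268+418)/(316+512) = 686/828 = 0.82850.
SE = √(0.142086 × 0.00511768) = 0.02697.
z = (0.84810 − 0.81641)/0.02697 = 0.03169/0.02697 = 1.175.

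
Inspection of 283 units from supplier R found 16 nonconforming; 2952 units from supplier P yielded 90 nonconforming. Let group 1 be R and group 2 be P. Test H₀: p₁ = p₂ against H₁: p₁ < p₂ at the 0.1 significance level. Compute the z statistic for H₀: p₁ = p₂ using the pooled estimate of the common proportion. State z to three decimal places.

p̂₁ = 16/283 ≈ 0.05654, p̂₂ = 90/2952 ≈ 0.03049.
Pooled p̂ = (16+90)/(283+2952) = 106/3235 = 0.03277.
SE = √(p̂(1−p̂)(1/n₁+1/n₂)) = √(0.03277·0.96723·0.00387232) = √(0.000122725) = 0.01108.
z = (0.05654 − 0.03049)/0.01108 = 0.02605/0.01108 = 2.351.
p-value = P(Z < 2.351) ≈ 0.9906, so at α = 0.1 we fail to reject H₀.

z = 2.351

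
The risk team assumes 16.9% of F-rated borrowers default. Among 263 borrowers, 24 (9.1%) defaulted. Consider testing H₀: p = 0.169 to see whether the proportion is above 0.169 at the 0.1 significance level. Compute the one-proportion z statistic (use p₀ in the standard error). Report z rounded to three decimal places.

p̂ = 24/263 ≈ 0.09125.
Standard error under H₀: √(0.169×0.831/263) = 0.02311.
z = (0.09125 − 0.169)/0.02311 = -0.07775/0.02311 = -3.364.
p-value = P(Z > -3.364) ≈ 0.9996, so at α = 0.1 we fail to reject H₀.

z = -3.364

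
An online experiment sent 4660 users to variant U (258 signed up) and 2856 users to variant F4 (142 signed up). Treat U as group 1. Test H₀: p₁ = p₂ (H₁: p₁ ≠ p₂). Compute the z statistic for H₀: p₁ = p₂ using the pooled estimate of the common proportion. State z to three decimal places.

z = 1.058

p̂₁ = 258/4660 ≈ 0.05536, p̂₂ = 142/2856 ≈ 0.04972.
Pooled p̂ = (258+142)/(4660+2856) = 400/7516 = 0.05322.
SE = √(0.0503875 × 0.000564732) = 0.00533.
z = (0.05536 − 0.04972)/0.00533 = 0.00564/0.00533 = 1.058.
Two-sided p-value ≈ 2·Φ(−1.058) = 0.2900.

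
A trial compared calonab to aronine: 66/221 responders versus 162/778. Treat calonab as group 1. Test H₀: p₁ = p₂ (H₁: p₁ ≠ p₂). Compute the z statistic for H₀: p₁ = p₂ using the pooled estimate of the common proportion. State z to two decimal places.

z = 2.83

p̂₁ = 66/221 = 0.29864, p̂₂ = 162/778 = 0.20823.
Pooled p̂ = (66+162)/(221+778) = 228/999 = 0.22823.
SE = √(0.17614 × 0.00581023) = 0.03199.
z = (0.29864 − 0.20823)/0.03199 = 0.09041/0.03199 = 2.83.
p-value = 2·P(Z > 2.826) ≈ 0.0047.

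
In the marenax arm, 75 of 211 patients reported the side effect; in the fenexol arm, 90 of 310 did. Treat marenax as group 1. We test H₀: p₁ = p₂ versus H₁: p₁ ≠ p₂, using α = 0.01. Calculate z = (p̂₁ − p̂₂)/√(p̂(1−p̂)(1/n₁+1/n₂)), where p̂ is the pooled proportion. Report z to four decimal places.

z = 1.5687

p̂₁ = 75/211 = 0.355450, p̂₂ = 90/310 = 0.290323.
Pooled p̂ = (75+90)/(211+310) = 165/521 = 0.316699.
SE = √(p̂(1−p̂)(1/n₁+1/n₂)) = √(0.316699·0.683301·0.00796514) = √(0.00172366) = 0.041517.
z = (0.355450 − 0.290323)/0.041517 = 0.065127/0.041517 = 1.5687.
p-value = 2·P(Z > 1.569) ≈ 0.1167, so at α = 0.01 we fail to reject H₀.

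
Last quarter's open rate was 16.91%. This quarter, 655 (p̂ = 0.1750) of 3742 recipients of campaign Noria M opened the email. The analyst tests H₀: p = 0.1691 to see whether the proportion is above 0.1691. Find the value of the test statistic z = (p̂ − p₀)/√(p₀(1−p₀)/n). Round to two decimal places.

z = 0.97

p̂ = 655/3742 ≈ 0.1750.
Under H₀, SE = √(0.1691·0.8309/3742) = √(3.75482e-05) = 0.0061.
z = (0.1750 − 0.1691)/0.0061 = 0.0059/0.0061 = 0.97.
p-value = P(Z > 0.969) ≈ 0.1662.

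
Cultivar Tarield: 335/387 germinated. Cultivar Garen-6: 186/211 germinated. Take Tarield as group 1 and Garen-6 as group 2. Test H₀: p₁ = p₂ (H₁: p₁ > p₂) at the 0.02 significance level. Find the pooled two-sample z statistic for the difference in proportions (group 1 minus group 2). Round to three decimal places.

p̂₁ = 335/387 ≈ 0.86563, p̂₂ = 186/211 ≈ 0.88152.
Pooled p̂ = (335+186)/(387+211) = 521/598 = 0.87124.
SE = √(p̂(1−p̂)(1/n₁+1/n₂)) = √(0.87124·0.12876·0.00732332) = √(0.00082155) = 0.02866.
z = (0.86563 − 0.88152)/0.02866 = -0.01589/0.02866 = -0.554.
p-value = P(Z > -0.554) ≈ 0.7103, so at α = 0.02 we fail to reject H₀.

z = -0.554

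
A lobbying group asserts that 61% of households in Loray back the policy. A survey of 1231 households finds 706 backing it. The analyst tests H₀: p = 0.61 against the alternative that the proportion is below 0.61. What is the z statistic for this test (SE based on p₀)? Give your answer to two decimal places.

z = -2.62

p̂ = 706/1231 = 0.57352.
SE = √(p₀(1−p₀)/n) = √(0.2379/1231) = 0.01390.
z = (0.57352 − 0.61)/0.01390 = -0.03648/0.01390 = -2.62.
p-value = P(Z < -2.624) ≈ 0.0043.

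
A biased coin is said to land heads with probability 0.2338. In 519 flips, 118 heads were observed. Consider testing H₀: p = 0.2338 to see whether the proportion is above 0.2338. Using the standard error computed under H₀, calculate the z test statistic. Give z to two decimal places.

z = -0.35

p̂ = 118/519 ≈ 0.22736.
Standard error under H₀: √(0.2338×0.7662/519) = 0.01858.
z = (0.22736 − 0.2338)/0.01858 = -0.00644/0.01858 = -0.35.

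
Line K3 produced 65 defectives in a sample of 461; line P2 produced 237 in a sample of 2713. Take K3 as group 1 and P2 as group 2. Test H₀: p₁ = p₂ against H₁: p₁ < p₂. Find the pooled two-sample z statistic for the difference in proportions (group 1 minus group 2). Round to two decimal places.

p̂₁ = 65/461 = 0.14100, p̂₂ = 237/2713 = 0.08736.
Pooled p̂ = (65+237)/(461+2713) = 302/3174 = 0.09515.
SE = √(p̂(1−p̂)(1/n₁+1/n₂)) = √(0.09515·0.90485·0.00253779) = √(0.000218491) = 0.01478.
z = (0.14100 − 0.08736)/0.01478 = 0.05364/0.01478 = 3.63.

z = 3.63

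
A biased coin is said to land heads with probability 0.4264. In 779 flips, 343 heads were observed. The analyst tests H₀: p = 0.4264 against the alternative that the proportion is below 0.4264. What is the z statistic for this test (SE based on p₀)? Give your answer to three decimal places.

z = 0.785

p̂ = 343/779 ≈ 0.44031.
Standard error under H₀: √(0.4264×0.5736/779) = 0.01772.
z = (0.44031 − 0.4264)/0.01772 = 0.01391/0.01772 = 0.785.
p-value = P(Z < 0.785) ≈ 0.7837.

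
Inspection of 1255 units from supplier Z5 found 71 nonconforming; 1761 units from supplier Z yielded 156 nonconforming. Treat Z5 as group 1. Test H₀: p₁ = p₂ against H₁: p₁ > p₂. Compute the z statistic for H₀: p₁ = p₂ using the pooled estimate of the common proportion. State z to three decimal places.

p̂₁ = 71/1255 ≈ 0.056574, p̂₂ = 156/1761 ≈ 0.088586.
Pooled p̂ = (71+156)/(1255+1761) = 227/3016 = 0.075265.
SE = √(p̂(1−p̂)(1/n₁+1/n₂)) = √(0.075265·0.924735·0.00136467) = √(9.49817e-05) = 0.009746.
z = (0.056574 − 0.088586)/0.009746 = -0.032012/0.009746 = -3.285.
p-value = P(Z > -3.285) ≈ 0.9995.

z = -3.285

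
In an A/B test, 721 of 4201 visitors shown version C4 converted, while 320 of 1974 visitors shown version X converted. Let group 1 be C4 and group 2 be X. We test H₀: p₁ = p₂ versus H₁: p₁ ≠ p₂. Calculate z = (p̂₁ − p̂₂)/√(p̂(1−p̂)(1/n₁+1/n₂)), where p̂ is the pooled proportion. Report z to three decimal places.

p̂₁ = 721/4201 = 0.17163, p̂₂ = 320/1974 = 0.16211.
Pooled p̂ = (721+320)/(4201+1974) = 1041/6175 = 0.16858.
SE = √(0.140163 × 0.000744624) = 0.01022.
z = (0.17163 − 0.16211)/0.01022 = 0.00952/0.01022 = 0.932.
p-value = 2·P(Z > 0.932) ≈ 0.3515.

z = 0.932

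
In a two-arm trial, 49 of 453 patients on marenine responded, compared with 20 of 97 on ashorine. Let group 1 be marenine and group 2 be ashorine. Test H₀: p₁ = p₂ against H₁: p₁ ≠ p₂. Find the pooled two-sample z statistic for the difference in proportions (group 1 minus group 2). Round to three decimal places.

z = -2.645

p̂₁ = 49/453 = 0.10817, p̂₂ = 20/97 = 0.20619.
Pooled p̂ = (49+20)/(453+97) = 69/550 = 0.12545.
SE = √(0.109716 × 0.0125168) = 0.03706.
z = (0.10817 − 0.20619)/0.03706 = -0.09802/0.03706 = -2.645.
p-value = 2·P(Z > 2.645) ≈ 0.0082.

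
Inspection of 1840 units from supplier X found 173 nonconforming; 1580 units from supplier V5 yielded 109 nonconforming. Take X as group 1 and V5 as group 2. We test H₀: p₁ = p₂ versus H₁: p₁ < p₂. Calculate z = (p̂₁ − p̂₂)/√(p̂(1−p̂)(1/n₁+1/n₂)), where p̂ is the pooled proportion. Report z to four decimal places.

p̂₁ = 173/1840 = 0.0940217, p̂₂ = 109/1580 = 0.0689873.
Pooled p̂ = (173+109)/(1840+1580) = 282/3420 = 0.0824561.
SE = √(0.0756571 × 0.00117639) = 0.0094341.
z = (0.0940217 − 0.0689873)/0.0094341 = 0.0250344/0.0094341 = 2.6536.
p-value = P(Z < 2.654) ≈ 0.9960.

z = 2.6536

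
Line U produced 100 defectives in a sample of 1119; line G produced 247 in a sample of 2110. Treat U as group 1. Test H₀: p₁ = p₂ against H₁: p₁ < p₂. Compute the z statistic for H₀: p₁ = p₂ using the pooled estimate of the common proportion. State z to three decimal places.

z = -2.418

p̂₁ = 100/1119 = 0.08937, p̂₂ = 247/2110 = 0.11706.
Pooled p̂ = (100+247)/(1119+2110) = 347/3229 = 0.10746.
SE = √(p̂(1−p̂)(1/n₁+1/n₂)) = √(0.10746·0.89254·0.00136759) = √(0.000131173) = 0.01145.
z = (0.08937 − 0.11706)/0.01145 = -0.02769/0.01145 = -2.418.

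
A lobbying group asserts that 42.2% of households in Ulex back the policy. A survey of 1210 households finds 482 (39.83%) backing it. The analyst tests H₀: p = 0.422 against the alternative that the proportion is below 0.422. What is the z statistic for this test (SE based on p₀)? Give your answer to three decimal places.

z = -1.666

p̂ = 482/1210 ≈ 0.398347.
Standard error under H₀: √(0.422×0.578/1210) = 0.014198.
z = (0.398347 − 0.422)/0.014198 = -0.023653/0.014198 = -1.666.
p-value = P(Z < -1.666) ≈ 0.0479.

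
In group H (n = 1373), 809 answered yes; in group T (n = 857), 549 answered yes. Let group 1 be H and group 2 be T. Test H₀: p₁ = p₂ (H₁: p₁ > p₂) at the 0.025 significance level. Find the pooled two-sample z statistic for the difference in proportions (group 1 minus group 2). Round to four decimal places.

p̂₁ = 809/1373 = 0.5892207, p̂₂ = 549/857 = 0.6406068.
Pooled p̂ = (809+549)/(1373+857) = 1358/2230 = 0.6089686.
SE = √(0.238126 × 0.00189519) = 0.0212437.
z = (0.5892207 − 0.6406068)/0.0212437 = -0.0513861/0.0212437 = -2.4189.
p-value = P(Z > -2.419) ≈ 0.9922, so at α = 0.025 we fail to reject H₀.

z = -2.4189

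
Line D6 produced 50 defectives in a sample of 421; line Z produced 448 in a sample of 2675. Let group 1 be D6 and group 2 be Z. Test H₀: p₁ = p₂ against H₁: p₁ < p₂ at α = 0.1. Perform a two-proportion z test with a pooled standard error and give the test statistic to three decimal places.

z = -2.529

p̂₁ = 50/421 = 0.118765, p̂₂ = 448/2675 = 0.167477.
Pooled p̂ = (50+448)/(421+2675) = 498/3096 = 0.160853.
SE = √(0.134979 × 0.00274913) = 0.019263.
z = (0.118765 − 0.167477)/0.019263 = -0.048712/0.019263 = -2.529.
p-value = P(Z < -2.529) ≈ 0.0057. With α = 0.1, reject H₀.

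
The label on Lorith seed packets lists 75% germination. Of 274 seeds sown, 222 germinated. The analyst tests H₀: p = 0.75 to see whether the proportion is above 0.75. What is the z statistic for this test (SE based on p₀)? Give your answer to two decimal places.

p̂ = 222/274 = 0.8102.
Standard error under H₀: √(0.75×0.25/274) = 0.0262.
z = (0.8102 − 0.75)/0.0262 = 0.0602/0.0262 = 2.30.

z = 2.30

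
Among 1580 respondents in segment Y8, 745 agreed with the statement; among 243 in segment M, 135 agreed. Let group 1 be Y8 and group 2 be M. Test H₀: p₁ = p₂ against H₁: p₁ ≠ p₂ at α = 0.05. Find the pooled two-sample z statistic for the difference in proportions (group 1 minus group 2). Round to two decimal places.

z = -2.44

p̂₁ = 745/1580 ≈ 0.4715, p̂₂ = 135/243 ≈ 0.5556.
Pooled p̂ = (745+135)/(1580+243) = 880/1823 = 0.4827.
SE = √(p̂(1−p̂)(1/n₁+1/n₂)) = √(0.4827·0.5173·0.00474814) = √(0.00118562) = 0.0344.
z = (0.4715 − 0.5556)/0.0344 = -0.0841/0.0344 = -2.44.
Two-sided p-value ≈ 2·Φ(−2.441) = 0.0147, so at α = 0.05 we reject H₀.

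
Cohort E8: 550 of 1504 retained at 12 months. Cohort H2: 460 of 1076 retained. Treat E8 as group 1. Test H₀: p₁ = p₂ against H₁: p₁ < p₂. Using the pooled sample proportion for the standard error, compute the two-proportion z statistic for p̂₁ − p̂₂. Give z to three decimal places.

p̂₁ = 550/1504 = 0.36569, p̂₂ = 460/1076 = 0.42751.
Pooled p̂ = (550+460)/(1504+1076) = 1010/2580 = 0.39147.
SE = √(0.238222 × 0.00159426) = 0.01949.
z = (0.36569 − 0.42751)/0.01949 = -0.06182/0.01949 = -3.172.
p-value = P(Z < -3.172) ≈ 0.0008.

z = -3.172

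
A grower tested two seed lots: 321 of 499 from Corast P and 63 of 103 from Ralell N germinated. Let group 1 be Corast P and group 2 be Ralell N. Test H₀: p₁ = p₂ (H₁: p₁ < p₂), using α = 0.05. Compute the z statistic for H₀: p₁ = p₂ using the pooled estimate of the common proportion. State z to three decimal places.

p̂₁ = 321/499 = 0.64329, p̂₂ = 63/103 = 0.61165.
Pooled p̂ = (321+63)/(499+103) = 384/602 = 0.63787.
SE = √(p̂(1−p̂)(1/n₁+1/n₂)) = √(0.63787·0.36213·0.0117127) = √(0.00270554) = 0.05201.
z = (0.64329 − 0.61165)/0.05201 = 0.03164/0.05201 = 0.608.
p-value = P(Z < 0.608) ≈ 0.7285, so at α = 0.05 we fail to reject H₀.

z = 0.608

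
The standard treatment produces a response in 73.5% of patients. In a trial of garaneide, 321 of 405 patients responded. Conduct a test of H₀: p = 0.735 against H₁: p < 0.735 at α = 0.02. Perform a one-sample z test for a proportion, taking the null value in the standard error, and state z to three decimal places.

z = 2.626

p̂ = 321/405 ≈ 0.79259.
Under H₀, SE = √(0.735·0.265/405) = √(0.000480926) = 0.02193.
z = (0.79259 − 0.735)/0.02193 = 0.05759/0.02193 = 2.626.
p-value = P(Z < 2.626) ≈ 0.9957; since p > α = 0.02, fail to reject H₀.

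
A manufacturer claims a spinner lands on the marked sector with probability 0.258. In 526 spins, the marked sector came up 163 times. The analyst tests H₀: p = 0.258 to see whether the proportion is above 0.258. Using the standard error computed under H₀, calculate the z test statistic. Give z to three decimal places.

p̂ = 163/526 = 0.30989.
Standard error under H₀: √(0.258×0.742/526) = 0.01908.
z = (0.30989 − 0.258)/0.01908 = 0.05189/0.01908 = 2.720.

z = 2.720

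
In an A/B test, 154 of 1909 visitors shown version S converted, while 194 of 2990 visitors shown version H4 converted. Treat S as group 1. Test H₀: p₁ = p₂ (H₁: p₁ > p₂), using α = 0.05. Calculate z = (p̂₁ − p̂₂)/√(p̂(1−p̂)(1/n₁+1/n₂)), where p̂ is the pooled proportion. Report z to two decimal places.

z = 2.10

p̂₁ = 154/1909 ≈ 0.08067, p̂₂ = 194/2990 ≈ 0.06488.
Pooled p̂ = (154+194)/(1909+2990) = 348/4899 = 0.07103.
SE = √(p̂(1−p̂)(1/n₁+1/n₂)) = √(0.07103·0.92897·0.000858283) = √(5.66372e-05) = 0.00753.
z = (0.08067 − 0.06488)/0.00753 = 0.01579/0.00753 = 2.10.
p-value = P(Z > 2.098) ≈ 0.0180; since p < α = 0.05, reject H₀.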